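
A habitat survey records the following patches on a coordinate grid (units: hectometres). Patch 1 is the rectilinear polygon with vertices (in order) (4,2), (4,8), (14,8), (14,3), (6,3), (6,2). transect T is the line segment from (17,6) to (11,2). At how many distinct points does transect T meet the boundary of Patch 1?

The segment meets the boundary at (12.5,3), (14,4).

2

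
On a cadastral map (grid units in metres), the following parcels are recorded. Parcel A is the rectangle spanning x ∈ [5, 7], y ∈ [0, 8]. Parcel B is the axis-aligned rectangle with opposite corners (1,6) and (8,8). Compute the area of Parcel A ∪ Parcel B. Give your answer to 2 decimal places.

26.00

By inclusion–exclusion:
Individual areas: |Parcel A| = 16, |Parcel B| = 14.
|Parcel A∩Parcel B|: x∈[5,7], y∈[6,8] → 2·2 = 4.
|Parcel A ∪ Parcel B| = 30 − 4 = 26.00.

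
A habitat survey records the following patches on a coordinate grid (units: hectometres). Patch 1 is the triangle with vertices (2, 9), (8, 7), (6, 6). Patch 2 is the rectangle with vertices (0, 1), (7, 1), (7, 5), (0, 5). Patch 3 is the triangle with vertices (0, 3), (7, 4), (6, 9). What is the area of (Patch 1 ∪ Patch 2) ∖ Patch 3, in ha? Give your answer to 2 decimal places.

22.07

|Patch 1 ∪ Patch 2| = 33.
|(Patch 1 ∪ Patch 2) ∩ Patch 3| = 10.9325.
|(Patch 1 ∪ Patch 2) ∖ Patch 3| = 33 − 10.9325 = 22.07.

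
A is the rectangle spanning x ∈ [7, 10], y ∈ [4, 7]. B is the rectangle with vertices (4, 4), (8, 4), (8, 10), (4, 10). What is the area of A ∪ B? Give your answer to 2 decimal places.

30.00

By inclusion–exclusion:
Individual areas: |A| = 9, |B| = 24.
|A∩B|: x∈[7,8], y∈[4,7] → 1·3 = 3.
|A ∪ B| = 33 − 3 = 30.00.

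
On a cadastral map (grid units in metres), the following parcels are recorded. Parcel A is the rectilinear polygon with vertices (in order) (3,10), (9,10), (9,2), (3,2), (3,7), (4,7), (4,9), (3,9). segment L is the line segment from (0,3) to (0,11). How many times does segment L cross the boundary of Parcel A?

The segment lies entirely outside Parcel A and never meets its boundary.

0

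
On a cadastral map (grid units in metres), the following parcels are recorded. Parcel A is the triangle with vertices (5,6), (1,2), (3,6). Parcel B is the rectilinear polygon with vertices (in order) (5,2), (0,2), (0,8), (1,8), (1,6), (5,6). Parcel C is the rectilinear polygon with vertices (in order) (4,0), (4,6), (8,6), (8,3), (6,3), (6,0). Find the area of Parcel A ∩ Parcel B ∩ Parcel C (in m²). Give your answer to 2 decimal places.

0.50

The intersection is the polygon with vertices (5,6), (4,5), (4,6).
By the shoelace formula its area is 0.50.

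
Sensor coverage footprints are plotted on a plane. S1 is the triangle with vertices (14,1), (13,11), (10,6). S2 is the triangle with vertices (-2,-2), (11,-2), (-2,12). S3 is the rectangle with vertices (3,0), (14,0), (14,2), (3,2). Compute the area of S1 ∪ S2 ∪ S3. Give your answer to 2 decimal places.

119.72

By inclusion–exclusion:
Individual areas: |S1| = 17.5, |S2| = 91, |S3| = 22.
|S1∩S2| = 0.
|S1∩S3| = 0.35.
|S2∩S3| = 10.4286.
|S1∩S2∩S3| = 0.
|S1 ∪ S2 ∪ S3| = 130.5 − 10.7786 + 0 = 119.72.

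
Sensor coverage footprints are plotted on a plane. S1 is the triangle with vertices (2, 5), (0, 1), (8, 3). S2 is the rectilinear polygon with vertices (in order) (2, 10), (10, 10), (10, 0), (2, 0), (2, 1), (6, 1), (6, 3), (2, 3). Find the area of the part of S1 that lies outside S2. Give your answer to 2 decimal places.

7.50

|S1| = 14, |S1∩S2| = 6.5.
|S1 ∖ S2| = |S1| − |S1∩S2| = 14 − 6.5 = 7.50.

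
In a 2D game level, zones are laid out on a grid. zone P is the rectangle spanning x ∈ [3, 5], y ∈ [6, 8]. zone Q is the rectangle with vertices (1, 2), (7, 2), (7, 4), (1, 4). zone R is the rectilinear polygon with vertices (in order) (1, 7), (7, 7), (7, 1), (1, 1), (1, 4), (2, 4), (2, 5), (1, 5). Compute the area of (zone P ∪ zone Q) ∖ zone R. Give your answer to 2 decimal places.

2.00

|zone P ∪ zone Q| = 16.
|(zone P ∪ zone Q) ∩ zone R| = 14.
|(zone P ∪ zone Q) ∖ zone R| = 16 − 14 = 2.00.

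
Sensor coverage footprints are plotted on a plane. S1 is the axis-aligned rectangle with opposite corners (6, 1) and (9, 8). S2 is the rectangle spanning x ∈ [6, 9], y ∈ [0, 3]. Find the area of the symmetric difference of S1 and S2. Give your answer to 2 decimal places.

|S1∩S2|: x∈[6,9], y∈[1,3] → 3·2 = 6.
|S1 △ S2| = |S1| + |S2| − 2·|S1∩S2| = 21 + 9 − 12 = 18.00.

18.00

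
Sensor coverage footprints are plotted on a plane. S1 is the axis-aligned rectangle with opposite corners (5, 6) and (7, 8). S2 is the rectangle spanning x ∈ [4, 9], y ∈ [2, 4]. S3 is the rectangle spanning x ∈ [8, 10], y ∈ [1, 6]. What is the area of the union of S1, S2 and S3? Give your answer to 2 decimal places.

By inclusion–exclusion:
Individual areas: |S1| = 4, |S2| = 10, |S3| = 10.
|S1∩S2| = 0 (no overlap).
|S1∩S3| = 0 (no overlap).
|S2∩S3|: x∈[8,9], y∈[2,4] → 1·2 = 2.
|S1∩S2∩S3| = 0.
|S1 ∪ S2 ∪ S3| = 24 − 2 + 0 = 22.00.

22.00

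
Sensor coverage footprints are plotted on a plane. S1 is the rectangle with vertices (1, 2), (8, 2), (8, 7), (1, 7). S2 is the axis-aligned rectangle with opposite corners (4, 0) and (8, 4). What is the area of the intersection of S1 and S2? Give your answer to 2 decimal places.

8.00

|S1∩S2|: x∈[4,8], y∈[2,4] → 4·2 = 8.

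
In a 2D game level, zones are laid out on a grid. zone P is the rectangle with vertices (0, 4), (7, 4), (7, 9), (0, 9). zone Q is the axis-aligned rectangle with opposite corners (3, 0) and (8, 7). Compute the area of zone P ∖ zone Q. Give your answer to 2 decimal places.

23.00

|zone P∩zone Q|: x∈[3,7], y∈[4,7] → 4·3 = 12.
|zone P| = 35.
|zone P ∖ zone Q| = |zone P| − |zone P∩zone Q| = 35 − 12 = 23.00.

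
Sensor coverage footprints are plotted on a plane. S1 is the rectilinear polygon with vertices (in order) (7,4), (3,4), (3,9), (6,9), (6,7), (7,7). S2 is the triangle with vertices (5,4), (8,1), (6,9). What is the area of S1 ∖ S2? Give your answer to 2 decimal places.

13.00

|S1| = 18, |S1∩S2| = 5.
|S1 ∖ S2| = |S1| − |S1∩S2| = 18 − 5 = 13.00.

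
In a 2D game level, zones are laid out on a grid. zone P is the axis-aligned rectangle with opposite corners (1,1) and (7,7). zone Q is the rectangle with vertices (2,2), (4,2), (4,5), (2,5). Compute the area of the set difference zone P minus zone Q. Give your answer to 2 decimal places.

|zone P∩zone Q|: x∈[2,4], y∈[2,5] → 2·3 = 6.
|zone P| = 36.
|zone P ∖ zone Q| = |zone P| − |zone P∩zone Q| = 36 − 6 = 30.00.

30.00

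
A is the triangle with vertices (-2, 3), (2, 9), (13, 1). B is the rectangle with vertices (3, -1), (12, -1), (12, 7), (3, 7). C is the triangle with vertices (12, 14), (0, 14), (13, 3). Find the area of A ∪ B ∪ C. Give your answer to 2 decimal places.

152.84

By inclusion–exclusion:
Individual areas: |A| = 49, |B| = 72, |C| = 66.
|A∩B| = 28.2864.
|A∩C| = 0.
|B∩C| = 5.8776.
|A∩B∩C| = 0.
|A ∪ B ∪ C| = 187 − 34.164 + 0 = 152.84.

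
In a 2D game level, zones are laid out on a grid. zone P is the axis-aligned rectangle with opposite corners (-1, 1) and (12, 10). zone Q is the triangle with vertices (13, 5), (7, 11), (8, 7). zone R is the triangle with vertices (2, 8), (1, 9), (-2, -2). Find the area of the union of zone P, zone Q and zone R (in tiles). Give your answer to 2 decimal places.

118.31

By inclusion–exclusion:
Individual areas: |zone P| = 117, |zone Q| = 9, |zone R| = 7.
|zone P∩zone Q| = 8.325.
|zone P∩zone R| = 6.3667.
|zone Q∩zone R| = 0.
|zone P∩zone Q∩zone R| = 0.
|zone P ∪ zone Q ∪ zone R| = 133 − 14.6917 + 0 = 118.31.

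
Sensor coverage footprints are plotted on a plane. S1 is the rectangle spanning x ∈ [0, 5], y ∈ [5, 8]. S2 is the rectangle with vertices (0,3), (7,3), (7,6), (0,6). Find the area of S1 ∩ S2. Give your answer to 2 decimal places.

|S1∩S2|: x∈[0,5], y∈[5,6] → 5·1 = 5.

5.00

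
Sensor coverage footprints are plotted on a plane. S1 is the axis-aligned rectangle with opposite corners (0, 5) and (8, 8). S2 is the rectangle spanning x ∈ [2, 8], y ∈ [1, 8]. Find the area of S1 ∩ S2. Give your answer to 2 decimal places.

|S1∩S2|: x∈[2,8], y∈[5,8] → 6·3 = 18.

18.00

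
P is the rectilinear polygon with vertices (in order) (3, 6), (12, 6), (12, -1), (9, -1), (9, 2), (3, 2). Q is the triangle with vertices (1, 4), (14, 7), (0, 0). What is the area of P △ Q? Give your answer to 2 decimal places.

|P| = 45, |Q| = 24.5, |P∩Q| = 14.8718.
|P △ Q| = |P| + |Q| − 2·|P∩Q| = 45 + 24.5 − 29.7436 = 39.76.

39.76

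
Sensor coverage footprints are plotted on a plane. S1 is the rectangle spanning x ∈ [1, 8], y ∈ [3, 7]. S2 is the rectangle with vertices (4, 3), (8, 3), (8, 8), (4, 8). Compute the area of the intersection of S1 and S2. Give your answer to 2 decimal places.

|S1∩S2|: x∈[4,8], y∈[3,7] → 4·4 = 16.

16.00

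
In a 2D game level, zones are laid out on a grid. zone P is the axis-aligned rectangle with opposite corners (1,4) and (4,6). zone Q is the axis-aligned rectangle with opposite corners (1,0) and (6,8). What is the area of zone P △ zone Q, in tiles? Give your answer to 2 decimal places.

34.00

|zone P∩zone Q|: x∈[1,4], y∈[4,6] → 3·2 = 6.
|zone P △ zone Q| = |zone P| + |zone Q| − 2·|zone P∩zone Q| = 6 + 40 − 12 = 34.00.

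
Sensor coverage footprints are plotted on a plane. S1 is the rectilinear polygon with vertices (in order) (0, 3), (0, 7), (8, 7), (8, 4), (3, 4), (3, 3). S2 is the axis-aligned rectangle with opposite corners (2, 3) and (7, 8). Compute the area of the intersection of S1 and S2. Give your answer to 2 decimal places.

16.00

The intersection is the polygon with vertices (7,7), (7,4), (3,4), (3,3), (2,3), (2,7).
By the shoelace formula its area is 16.00.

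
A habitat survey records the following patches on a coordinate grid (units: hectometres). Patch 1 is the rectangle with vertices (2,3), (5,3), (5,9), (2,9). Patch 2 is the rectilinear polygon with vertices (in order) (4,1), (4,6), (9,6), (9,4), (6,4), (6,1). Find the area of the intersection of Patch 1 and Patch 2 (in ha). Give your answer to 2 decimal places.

The intersection is the polygon with vertices (5,3), (4,3), (4,6), (5,6).
By the shoelace formula its area is 3.00.

3.00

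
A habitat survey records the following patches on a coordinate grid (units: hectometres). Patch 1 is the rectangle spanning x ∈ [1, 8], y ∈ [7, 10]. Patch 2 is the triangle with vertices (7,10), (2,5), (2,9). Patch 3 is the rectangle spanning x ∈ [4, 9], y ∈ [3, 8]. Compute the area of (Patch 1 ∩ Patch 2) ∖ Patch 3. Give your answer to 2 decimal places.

|Patch 1 ∩ Patch 2| = 8.
|(Patch 1 ∩ Patch 2) ∩ Patch 3| = 0.5.
|(Patch 1 ∩ Patch 2) ∖ Patch 3| = 8 − 0.5 = 7.50.

7.50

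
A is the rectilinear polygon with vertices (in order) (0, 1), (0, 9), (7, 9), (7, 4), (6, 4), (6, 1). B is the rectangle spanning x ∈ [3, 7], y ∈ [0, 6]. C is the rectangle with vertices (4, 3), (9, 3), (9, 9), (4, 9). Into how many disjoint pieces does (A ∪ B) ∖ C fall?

1

(A ∪ B) ∖ C is a single connected region.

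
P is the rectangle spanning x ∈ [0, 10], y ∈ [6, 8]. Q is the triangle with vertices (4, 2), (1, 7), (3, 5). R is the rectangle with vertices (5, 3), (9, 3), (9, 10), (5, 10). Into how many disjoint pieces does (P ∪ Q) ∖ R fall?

(P ∪ Q) ∖ R splits into 2 disjoint pieces (area 11.8, area 2).

2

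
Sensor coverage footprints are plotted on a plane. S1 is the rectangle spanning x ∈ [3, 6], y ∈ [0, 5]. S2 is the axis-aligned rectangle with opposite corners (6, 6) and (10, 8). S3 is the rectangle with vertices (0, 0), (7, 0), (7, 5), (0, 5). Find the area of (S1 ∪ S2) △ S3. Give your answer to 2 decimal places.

|S1 ∪ S2| = 23.
|(S1 ∪ S2) ∩ S3| = 15.
|(S1 ∪ S2) △ S3| = 23 + 35 − 30 = 28.00.

28.00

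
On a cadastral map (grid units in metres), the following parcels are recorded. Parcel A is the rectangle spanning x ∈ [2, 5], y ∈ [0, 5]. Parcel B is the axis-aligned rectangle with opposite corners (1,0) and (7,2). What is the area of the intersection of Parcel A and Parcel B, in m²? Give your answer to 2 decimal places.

6.00

|Parcel A∩Parcel B|: x∈[2,5], y∈[0,2] → 3·2 = 6.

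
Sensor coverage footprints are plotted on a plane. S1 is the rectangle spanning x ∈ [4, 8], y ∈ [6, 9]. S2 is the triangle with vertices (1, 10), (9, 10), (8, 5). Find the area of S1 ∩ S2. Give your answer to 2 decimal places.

9.59

The intersection is the polygon with vertices (4,9), (8,9), (8,6), (6.6,6), (4,7.857).
By the shoelace formula its area is 9.59.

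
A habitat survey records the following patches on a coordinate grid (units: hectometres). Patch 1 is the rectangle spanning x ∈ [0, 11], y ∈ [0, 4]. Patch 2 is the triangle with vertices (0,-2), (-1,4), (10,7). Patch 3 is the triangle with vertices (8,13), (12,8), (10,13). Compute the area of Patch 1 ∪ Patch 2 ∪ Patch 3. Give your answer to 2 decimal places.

By inclusion–exclusion:
Individual areas: |Patch 1| = 44, |Patch 2| = 34.5, |Patch 3| = 5.
|Patch 1∩Patch 2| = 17.7778.
|Patch 1∩Patch 3| = 0.
|Patch 2∩Patch 3| = 0.
|Patch 1∩Patch 2∩Patch 3| = 0.
|Patch 1 ∪ Patch 2 ∪ Patch 3| = 83.5 − 17.7778 + 0 = 65.72.

65.72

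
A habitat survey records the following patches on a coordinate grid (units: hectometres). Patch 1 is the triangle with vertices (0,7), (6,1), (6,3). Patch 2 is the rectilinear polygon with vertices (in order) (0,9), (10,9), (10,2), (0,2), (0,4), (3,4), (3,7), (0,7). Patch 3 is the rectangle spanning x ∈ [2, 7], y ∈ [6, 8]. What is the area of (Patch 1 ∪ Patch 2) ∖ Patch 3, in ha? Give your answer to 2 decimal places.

54.00

|Patch 1 ∪ Patch 2| = 63.
|(Patch 1 ∪ Patch 2) ∩ Patch 3| = 9.
|(Patch 1 ∪ Patch 2) ∖ Patch 3| = 63 − 9 = 54.00.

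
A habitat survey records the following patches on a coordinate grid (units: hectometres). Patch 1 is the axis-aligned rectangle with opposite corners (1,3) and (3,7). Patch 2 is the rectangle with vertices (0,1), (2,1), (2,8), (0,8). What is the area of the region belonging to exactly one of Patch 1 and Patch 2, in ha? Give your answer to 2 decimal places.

14.00

|Patch 1∩Patch 2|: x∈[1,2], y∈[3,7] → 1·4 = 4.
|Patch 1 △ Patch 2| = |Patch 1| + |Patch 2| − 2·|Patch 1∩Patch 2| = 8 + 14 − 8 = 14.00.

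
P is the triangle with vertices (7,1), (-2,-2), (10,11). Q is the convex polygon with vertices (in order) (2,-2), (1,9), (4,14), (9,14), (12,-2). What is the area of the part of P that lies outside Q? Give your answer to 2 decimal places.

5.41

|P| = 40.5, |P∩Q| = 35.0884.
|P ∖ Q| = |P| − |P∩Q| = 40.5 − 35.0884 = 5.41.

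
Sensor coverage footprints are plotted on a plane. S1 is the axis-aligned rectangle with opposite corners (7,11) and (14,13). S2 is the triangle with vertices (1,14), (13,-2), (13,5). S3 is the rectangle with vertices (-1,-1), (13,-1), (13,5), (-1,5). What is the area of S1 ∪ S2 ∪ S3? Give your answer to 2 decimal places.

By inclusion–exclusion:
Individual areas: |S1| = 14, |S2| = 42, |S3| = 84.
|S1∩S2| = 0.
|S1∩S3| = 0 (no overlap).
|S2∩S3| = 18.
|S1∩S2∩S3| = 0.
|S1 ∪ S2 ∪ S3| = 140 − 18 + 0 = 122.00.

122.00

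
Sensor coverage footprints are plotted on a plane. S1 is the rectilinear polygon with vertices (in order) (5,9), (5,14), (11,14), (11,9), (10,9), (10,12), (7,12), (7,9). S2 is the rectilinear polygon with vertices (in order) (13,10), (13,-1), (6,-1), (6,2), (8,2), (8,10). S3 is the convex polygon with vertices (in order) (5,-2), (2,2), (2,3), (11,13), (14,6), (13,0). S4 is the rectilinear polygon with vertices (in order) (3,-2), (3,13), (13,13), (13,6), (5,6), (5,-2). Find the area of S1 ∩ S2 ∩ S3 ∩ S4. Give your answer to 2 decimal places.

The intersection is the polygon with vertices (10,10), (11,10), (11,9), (10,9).
By the shoelace formula its area is 1.00.

1.00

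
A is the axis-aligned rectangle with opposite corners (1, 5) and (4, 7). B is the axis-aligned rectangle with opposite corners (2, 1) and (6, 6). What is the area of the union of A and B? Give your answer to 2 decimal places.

By inclusion–exclusion:
Individual areas: |A| = 6, |B| = 20.
|A∩B|: x∈[2,4], y∈[5,6] → 2·1 = 2.
|A ∪ B| = 26 − 2 = 24.00.

24.00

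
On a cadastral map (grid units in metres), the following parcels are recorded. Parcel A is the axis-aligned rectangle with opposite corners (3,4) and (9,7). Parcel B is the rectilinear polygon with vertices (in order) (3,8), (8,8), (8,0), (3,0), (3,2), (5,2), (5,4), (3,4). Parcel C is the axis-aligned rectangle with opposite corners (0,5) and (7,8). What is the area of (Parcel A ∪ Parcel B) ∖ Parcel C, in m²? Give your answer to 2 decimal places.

27.00

|Parcel A ∪ Parcel B| = 39.
|(Parcel A ∪ Parcel B) ∩ Parcel C| = 12.
|(Parcel A ∪ Parcel B) ∖ Parcel C| = 39 − 12 = 27.00.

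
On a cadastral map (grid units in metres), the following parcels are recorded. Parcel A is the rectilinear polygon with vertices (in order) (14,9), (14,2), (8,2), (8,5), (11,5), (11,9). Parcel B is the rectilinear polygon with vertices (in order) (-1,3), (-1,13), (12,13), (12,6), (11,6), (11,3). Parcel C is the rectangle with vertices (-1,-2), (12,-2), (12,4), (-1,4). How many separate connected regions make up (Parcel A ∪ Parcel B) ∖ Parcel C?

(Parcel A ∪ Parcel B) ∖ Parcel C is a single connected region.

1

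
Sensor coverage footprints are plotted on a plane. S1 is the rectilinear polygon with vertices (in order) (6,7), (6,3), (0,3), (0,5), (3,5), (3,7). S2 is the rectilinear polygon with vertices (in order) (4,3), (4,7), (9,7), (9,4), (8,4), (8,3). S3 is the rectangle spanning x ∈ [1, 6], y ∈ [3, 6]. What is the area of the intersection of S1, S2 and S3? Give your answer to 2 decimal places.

6.00

The intersection is the polygon with vertices (4,3), (4,6), (6,6), (6,3).
By the shoelace formula its area is 6.00.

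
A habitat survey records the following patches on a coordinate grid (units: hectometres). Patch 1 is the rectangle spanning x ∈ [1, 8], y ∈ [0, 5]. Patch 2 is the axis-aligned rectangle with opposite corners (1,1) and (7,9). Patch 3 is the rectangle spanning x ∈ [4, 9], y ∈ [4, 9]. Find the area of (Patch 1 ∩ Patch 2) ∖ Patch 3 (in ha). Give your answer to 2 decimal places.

|Patch 1 ∩ Patch 2| = 24.
|(Patch 1 ∩ Patch 2) ∩ Patch 3| = 3.
|(Patch 1 ∩ Patch 2) ∖ Patch 3| = 24 − 3 = 21.00.

21.00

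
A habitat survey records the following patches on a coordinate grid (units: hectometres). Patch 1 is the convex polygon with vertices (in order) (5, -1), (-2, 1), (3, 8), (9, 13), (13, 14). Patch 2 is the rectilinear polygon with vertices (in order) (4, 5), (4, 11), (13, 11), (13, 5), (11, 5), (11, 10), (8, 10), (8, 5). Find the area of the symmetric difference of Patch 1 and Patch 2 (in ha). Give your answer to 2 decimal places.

77.87

|Patch 1| = 87.5, |Patch 2| = 39, |Patch 1∩Patch 2| = 24.3167.
|Patch 1 △ Patch 2| = |Patch 1| + |Patch 2| − 2·|Patch 1∩Patch 2| = 87.5 + 39 − 48.6333 = 77.87.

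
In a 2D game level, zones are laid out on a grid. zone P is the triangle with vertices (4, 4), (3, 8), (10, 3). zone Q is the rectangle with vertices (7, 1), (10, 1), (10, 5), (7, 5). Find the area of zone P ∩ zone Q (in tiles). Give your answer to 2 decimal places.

The intersection is the polygon with vertices (10,3), (7,3.5), (7,5), (7.2,5).
By the shoelace formula its area is 2.45.

2.45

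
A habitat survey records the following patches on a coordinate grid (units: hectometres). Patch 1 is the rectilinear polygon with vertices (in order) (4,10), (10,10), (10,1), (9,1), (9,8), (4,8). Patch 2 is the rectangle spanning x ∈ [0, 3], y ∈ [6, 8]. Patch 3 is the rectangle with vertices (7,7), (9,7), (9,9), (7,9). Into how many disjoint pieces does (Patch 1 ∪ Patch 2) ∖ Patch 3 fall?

2

(Patch 1 ∪ Patch 2) ∖ Patch 3 splits into 2 disjoint pieces (area 17, area 6).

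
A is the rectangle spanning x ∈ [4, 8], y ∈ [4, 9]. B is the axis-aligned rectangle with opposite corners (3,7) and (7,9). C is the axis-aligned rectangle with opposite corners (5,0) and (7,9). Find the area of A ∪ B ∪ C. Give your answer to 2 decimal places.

By inclusion–exclusion:
Individual areas: |A| = 20, |B| = 8, |C| = 18.
|A∩B|: x∈[4,7], y∈[7,9] → 3·2 = 6.
|A∩C|: x∈[5,7], y∈[4,9] → 2·5 = 10.
|B∩C|: x∈[5,7], y∈[7,9] → 2·2 = 4.
|A∩B∩C| = 4.
|A ∪ B ∪ C| = 46 − 20 + 4 = 30.00.

30.00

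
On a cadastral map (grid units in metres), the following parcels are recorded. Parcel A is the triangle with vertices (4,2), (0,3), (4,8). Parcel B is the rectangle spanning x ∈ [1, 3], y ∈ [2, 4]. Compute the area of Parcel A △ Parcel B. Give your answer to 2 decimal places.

|Parcel A| = 12, |Parcel B| = 4, |Parcel A∩Parcel B| = 3.
|Parcel A △ Parcel B| = |Parcel A| + |Parcel B| − 2·|Parcel A∩Parcel B| = 12 + 4 − 6 = 10.00.

10.00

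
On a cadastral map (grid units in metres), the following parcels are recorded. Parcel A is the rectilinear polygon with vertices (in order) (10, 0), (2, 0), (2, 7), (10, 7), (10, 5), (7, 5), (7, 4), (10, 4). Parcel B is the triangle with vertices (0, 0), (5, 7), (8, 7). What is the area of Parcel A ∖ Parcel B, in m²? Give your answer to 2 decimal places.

43.55

|Parcel A| = 53, |Parcel A∩Parcel B| = 9.45.
|Parcel A ∖ Parcel B| = |Parcel A| − |Parcel A∩Parcel B| = 53 − 9.45 = 43.55.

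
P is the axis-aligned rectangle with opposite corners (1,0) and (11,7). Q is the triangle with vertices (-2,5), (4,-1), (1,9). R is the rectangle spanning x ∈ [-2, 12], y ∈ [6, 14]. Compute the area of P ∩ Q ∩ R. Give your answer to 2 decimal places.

0.75

The intersection is the polygon with vertices (1.6,7), (1.9,6), (1,6), (1,7).
By the shoelace formula its area is 0.75.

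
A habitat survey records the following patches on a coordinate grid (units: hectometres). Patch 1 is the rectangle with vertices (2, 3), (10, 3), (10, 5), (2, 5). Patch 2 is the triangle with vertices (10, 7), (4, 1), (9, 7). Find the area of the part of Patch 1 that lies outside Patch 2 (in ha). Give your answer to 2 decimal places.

|Patch 1| = 16, |Patch 1∩Patch 2| = 1.
|Patch 1 ∖ Patch 2| = |Patch 1| − |Patch 1∩Patch 2| = 16 − 1 = 15.00.

15.00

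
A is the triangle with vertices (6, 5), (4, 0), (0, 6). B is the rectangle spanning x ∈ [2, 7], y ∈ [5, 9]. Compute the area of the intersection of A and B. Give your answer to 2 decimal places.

1.33

The intersection is the polygon with vertices (6,5), (2,5), (2,5.667).
By the shoelace formula its area is 1.33.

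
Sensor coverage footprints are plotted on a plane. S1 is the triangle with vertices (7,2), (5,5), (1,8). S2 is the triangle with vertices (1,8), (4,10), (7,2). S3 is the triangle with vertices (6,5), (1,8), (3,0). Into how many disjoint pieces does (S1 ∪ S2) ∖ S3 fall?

(S1 ∪ S2) ∖ S3 splits into 2 disjoint pieces (area 9.1935, area 1.5705).

2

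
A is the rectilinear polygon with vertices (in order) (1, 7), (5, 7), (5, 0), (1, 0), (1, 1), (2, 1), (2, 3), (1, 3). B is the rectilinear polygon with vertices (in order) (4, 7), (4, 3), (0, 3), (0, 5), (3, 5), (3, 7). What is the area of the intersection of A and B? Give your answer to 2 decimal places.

The intersection is the polygon with vertices (4,7), (4,3), (2,3), (1,3), (1,5), (3,5), (3,7).
By the shoelace formula its area is 8.00.

8.00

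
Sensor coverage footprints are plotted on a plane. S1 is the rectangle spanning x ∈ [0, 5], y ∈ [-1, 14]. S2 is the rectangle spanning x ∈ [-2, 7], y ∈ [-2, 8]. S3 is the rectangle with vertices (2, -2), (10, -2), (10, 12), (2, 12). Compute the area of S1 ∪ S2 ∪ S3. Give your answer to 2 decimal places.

170.00

By inclusion–exclusion:
Individual areas: |S1| = 75, |S2| = 90, |S3| = 112.
|S1∩S2|: x∈[0,5], y∈[-1,8] → 5·9 = 45.
|S1∩S3|: x∈[2,5], y∈[-1,12] → 3·13 = 39.
|S2∩S3|: x∈[2,7], y∈[-2,8] → 5·10 = 50.
|S1∩S2∩S3| = 27.
|S1 ∪ S2 ∪ S3| = 277 − 134 + 27 = 170.00.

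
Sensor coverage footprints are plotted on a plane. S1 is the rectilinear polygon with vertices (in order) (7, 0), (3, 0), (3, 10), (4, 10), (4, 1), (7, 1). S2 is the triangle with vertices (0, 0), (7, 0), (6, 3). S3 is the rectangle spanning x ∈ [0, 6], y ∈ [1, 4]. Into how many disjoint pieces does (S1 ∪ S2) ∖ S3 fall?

2

(S1 ∪ S2) ∖ S3 splits into 2 disjoint pieces (area 6.6667, area 6).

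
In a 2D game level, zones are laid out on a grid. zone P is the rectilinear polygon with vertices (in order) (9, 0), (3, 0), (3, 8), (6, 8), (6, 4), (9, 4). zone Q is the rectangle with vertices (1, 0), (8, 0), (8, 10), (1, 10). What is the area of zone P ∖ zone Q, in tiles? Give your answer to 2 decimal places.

4.00

|zone P| = 36, |zone P∩zone Q| = 32.
|zone P ∖ zone Q| = |zone P| − |zone P∩zone Q| = 36 − 32 = 4.00.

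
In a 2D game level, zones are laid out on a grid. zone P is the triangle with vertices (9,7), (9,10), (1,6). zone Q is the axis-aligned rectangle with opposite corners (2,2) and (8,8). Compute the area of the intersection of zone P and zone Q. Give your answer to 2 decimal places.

6.75

The intersection is the polygon with vertices (5,8), (8,8), (8,6.875), (2,6.125), (2,6.5).
By the shoelace formula its area is 6.75.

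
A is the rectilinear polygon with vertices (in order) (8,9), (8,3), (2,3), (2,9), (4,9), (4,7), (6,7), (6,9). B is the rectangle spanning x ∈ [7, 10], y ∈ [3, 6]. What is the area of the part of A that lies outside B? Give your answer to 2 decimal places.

|A| = 32, |A∩B| = 3.
|A ∖ B| = |A| − |A∩B| = 32 − 3 = 29.00.

29.00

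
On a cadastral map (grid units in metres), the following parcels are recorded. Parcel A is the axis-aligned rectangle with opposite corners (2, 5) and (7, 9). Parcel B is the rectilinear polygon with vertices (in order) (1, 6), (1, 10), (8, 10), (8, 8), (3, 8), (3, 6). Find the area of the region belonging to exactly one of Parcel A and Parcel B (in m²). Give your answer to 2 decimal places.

|Parcel A| = 20, |Parcel B| = 18, |Parcel A∩Parcel B| = 7.
|Parcel A △ Parcel B| = |Parcel A| + |Parcel B| − 2·|Parcel A∩Parcel B| = 20 + 18 − 14 = 24.00.

24.00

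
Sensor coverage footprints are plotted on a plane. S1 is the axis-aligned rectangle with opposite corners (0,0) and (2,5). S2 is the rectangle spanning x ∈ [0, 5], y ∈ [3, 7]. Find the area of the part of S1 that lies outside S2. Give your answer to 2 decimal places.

|S1∩S2|: x∈[0,2], y∈[3,5] → 2·2 = 4.
|S1| = 10.
|S1 ∖ S2| = |S1| − |S1∩S2| = 10 − 4 = 6.00.

6.00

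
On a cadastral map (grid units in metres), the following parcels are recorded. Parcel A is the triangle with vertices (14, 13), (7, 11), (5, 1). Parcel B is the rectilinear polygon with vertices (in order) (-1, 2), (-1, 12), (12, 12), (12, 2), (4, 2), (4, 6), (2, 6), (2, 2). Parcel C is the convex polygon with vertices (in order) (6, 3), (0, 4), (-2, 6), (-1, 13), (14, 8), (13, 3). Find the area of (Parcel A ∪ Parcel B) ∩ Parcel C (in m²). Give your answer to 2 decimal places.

90.83

|Parcel A ∪ Parcel B| = 124.6917.
|(Parcel A ∪ Parcel B) ∩ Parcel C| = 90.83.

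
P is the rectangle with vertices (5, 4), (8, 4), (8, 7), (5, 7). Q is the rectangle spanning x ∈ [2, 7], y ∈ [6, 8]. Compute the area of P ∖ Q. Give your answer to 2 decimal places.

7.00

|P∩Q|: x∈[5,7], y∈[6,7] → 2·1 = 2.
|P| = 9.
|P ∖ Q| = |P| − |P∩Q| = 9 − 2 = 7.00.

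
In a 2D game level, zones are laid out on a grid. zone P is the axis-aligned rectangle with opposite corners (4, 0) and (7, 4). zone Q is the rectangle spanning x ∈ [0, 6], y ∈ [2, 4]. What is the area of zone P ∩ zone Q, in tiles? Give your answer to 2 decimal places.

|zone P∩zone Q|: x∈[4,6], y∈[2,4] → 2·2 = 4.

4.00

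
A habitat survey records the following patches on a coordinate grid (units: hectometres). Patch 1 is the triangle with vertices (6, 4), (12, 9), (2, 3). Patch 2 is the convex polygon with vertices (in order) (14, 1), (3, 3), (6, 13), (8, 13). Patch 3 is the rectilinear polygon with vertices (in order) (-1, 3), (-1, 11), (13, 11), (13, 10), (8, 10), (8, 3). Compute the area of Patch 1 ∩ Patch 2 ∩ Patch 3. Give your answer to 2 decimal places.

The intersection is the polygon with vertices (3.081,3.27), (3.22,3.732), (8,6.6), (8,5.667), (6,4).
By the shoelace formula its area is 4.90.

4.90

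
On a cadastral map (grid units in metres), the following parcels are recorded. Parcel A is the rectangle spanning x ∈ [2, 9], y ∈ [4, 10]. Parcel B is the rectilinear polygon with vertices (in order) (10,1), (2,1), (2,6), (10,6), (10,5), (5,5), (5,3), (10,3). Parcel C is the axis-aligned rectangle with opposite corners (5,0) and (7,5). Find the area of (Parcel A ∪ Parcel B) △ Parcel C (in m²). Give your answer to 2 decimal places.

|Parcel A ∪ Parcel B| = 62.
|(Parcel A ∪ Parcel B) ∩ Parcel C| = 6.
|(Parcel A ∪ Parcel B) △ Parcel C| = 62 + 10 − 12 = 60.00.

60.00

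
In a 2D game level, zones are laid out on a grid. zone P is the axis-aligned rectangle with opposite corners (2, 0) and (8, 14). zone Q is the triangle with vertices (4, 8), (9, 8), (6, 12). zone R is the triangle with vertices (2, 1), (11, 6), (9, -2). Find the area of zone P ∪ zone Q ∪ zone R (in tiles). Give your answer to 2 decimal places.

By inclusion–exclusion:
Individual areas: |zone P| = 84, |zone Q| = 10, |zone R| = 31.
|zone P∩zone Q| = 9.3333.
|zone P∩zone R| = 14.8333.
|zone Q∩zone R| = 0.
|zone P∩zone Q∩zone R| = 0.
|zone P ∪ zone Q ∪ zone R| = 125 − 24.1667 + 0 = 100.83.

100.83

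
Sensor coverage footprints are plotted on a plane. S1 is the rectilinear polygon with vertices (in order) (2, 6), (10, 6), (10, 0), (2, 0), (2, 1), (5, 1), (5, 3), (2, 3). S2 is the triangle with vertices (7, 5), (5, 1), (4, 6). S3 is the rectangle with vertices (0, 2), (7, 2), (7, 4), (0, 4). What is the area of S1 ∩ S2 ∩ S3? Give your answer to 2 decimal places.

The intersection is the polygon with vertices (4.6,3), (4.4,4), (6.5,4), (5.5,2), (5,2), (5,3).
By the shoelace formula its area is 2.50.

2.50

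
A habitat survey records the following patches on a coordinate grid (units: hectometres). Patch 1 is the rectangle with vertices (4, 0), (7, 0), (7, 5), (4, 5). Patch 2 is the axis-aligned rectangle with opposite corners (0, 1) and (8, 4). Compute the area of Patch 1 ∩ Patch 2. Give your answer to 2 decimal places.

|Patch 1∩Patch 2|: x∈[4,7], y∈[1,4] → 3·3 = 9.

9.00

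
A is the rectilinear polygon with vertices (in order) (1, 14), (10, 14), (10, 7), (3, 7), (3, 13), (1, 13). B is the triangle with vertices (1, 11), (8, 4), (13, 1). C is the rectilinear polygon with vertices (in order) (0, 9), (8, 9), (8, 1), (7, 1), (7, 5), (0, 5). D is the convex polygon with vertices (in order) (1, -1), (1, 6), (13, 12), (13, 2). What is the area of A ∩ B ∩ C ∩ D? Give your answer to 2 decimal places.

0.56

The intersection is the polygon with vertices (5.8,7), (5,7), (4.333,7.667), (4.75,7.875).
By the shoelace formula its area is 0.56.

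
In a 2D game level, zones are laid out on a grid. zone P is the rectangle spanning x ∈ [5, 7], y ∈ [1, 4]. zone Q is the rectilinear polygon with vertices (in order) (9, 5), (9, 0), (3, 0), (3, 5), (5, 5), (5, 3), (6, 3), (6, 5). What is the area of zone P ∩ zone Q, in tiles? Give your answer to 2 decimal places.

5.00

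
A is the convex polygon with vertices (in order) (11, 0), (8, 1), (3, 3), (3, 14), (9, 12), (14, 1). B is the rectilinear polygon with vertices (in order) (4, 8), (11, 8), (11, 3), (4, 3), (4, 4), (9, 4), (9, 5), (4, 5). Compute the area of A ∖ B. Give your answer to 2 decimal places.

|A| = 97.5, |A∩B| = 29.9636.
|A ∖ B| = |A| − |A∩B| = 97.5 − 29.9636 = 67.54.

67.54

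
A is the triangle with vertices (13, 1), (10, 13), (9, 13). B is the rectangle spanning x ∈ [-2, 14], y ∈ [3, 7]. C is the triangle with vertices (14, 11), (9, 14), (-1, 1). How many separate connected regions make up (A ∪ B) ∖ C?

(A ∪ B) ∖ C splits into 2 disjoint pieces (area 37.2121, area 16.3077).

2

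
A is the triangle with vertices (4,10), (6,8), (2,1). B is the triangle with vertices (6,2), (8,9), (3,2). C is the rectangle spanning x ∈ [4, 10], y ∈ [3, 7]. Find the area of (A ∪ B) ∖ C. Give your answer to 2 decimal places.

12.91

|A ∪ B| = 21.5.
|(A ∪ B) ∩ C| = 8.5857.
|(A ∪ B) ∖ C| = 21.5 − 8.5857 = 12.91.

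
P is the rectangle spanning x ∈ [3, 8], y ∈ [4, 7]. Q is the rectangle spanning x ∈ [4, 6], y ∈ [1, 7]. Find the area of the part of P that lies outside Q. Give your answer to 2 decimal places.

9.00

|P∩Q|: x∈[4,6], y∈[4,7] → 2·3 = 6.
|P| = 15.
|P ∖ Q| = |P| − |P∩Q| = 15 − 6 = 9.00.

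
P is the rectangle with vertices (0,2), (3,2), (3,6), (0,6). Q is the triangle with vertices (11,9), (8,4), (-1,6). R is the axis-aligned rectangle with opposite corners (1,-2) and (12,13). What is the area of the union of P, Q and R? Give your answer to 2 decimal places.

By inclusion–exclusion:
Individual areas: |P| = 12, |Q| = 25.5, |R| = 165.
|P∩Q| = 1.6667.
|P∩R|: x∈[1,3], y∈[2,6] → 2·4 = 8.
|Q∩R| = 24.5556.
|P∩Q∩R| = 1.3333.
|P ∪ Q ∪ R| = 202.5 − 34.2222 + 1.3333 = 169.61.

169.61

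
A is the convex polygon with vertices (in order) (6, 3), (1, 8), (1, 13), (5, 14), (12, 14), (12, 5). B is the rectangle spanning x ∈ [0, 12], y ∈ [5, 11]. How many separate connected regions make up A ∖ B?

2

A ∖ B splits into 2 disjoint pieces (area 8, area 31).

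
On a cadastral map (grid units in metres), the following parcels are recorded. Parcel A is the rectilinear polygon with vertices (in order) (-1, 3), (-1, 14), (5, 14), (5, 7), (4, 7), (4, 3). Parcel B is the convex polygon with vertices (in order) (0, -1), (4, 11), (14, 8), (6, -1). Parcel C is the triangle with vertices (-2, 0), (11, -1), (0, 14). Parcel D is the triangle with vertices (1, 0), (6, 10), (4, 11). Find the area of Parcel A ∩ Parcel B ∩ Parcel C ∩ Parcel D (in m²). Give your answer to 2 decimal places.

6.59

The intersection is the polygon with vertices (4,6), (2.5,3), (1.818,3), (3.512,9.211), (4.757,7.513), (4.5,7), (4,7).
By the shoelace formula its area is 6.59.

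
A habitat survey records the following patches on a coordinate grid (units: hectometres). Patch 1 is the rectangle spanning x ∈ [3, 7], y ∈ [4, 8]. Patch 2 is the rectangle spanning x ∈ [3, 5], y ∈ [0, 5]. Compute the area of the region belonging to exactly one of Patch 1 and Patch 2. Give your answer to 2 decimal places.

22.00

|Patch 1∩Patch 2|: x∈[3,5], y∈[4,5] → 2·1 = 2.
|Patch 1 △ Patch 2| = |Patch 1| + |Patch 2| − 2·|Patch 1∩Patch 2| = 16 + 10 − 4 = 22.00.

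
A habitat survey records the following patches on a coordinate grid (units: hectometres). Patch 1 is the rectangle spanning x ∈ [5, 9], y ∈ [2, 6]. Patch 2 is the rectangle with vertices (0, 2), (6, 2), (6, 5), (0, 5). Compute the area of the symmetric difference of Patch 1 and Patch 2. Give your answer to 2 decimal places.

28.00

|Patch 1∩Patch 2|: x∈[5,6], y∈[2,5] → 1·3 = 3.
|Patch 1 △ Patch 2| = |Patch 1| + |Patch 2| − 2·|Patch 1∩Patch 2| = 16 + 18 − 6 = 28.00.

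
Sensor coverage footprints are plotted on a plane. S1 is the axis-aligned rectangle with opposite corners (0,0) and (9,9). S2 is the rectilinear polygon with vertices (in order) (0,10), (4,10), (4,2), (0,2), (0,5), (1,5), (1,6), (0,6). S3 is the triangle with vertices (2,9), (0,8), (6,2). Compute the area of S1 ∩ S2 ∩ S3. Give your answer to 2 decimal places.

The intersection is the polygon with vertices (4,4), (0,8), (2,9), (4,5.5).
By the shoelace formula its area is 7.50.

7.50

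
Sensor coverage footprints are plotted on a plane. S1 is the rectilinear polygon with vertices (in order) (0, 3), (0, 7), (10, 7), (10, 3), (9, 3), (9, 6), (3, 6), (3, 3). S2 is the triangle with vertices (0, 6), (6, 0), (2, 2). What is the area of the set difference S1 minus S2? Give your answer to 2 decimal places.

19.75

|S1| = 22, |S1∩S2| = 2.25.
|S1 ∖ S2| = |S1| − |S1∩S2| = 22 − 2.25 = 19.75.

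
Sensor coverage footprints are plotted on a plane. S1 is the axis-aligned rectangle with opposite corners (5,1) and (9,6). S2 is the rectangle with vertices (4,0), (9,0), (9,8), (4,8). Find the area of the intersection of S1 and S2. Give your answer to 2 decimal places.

|S1∩S2|: x∈[5,9], y∈[1,6] → 4·5 = 20.

20.00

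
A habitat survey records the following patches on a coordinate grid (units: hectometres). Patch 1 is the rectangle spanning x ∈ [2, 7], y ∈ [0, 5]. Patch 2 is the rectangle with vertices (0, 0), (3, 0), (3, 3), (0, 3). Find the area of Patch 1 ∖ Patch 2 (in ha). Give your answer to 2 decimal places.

22.00

|Patch 1∩Patch 2|: x∈[2,3], y∈[0,3] → 1·3 = 3.
|Patch 1| = 25.
|Patch 1 ∖ Patch 2| = |Patch 1| − |Patch 1∩Patch 2| = 25 − 3 = 22.00.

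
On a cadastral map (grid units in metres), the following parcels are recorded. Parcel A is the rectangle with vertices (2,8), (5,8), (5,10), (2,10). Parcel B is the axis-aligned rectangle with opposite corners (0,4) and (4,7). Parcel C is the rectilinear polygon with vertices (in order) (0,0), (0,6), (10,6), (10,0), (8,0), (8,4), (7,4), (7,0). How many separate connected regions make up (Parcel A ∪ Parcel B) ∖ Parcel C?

2

(Parcel A ∪ Parcel B) ∖ Parcel C splits into 2 disjoint pieces (area 6, area 4).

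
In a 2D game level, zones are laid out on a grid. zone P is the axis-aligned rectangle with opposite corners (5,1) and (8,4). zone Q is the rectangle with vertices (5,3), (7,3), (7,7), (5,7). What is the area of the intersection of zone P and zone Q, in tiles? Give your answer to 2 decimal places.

|zone P∩zone Q|: x∈[5,7], y∈[3,4] → 2·1 = 2.

2.00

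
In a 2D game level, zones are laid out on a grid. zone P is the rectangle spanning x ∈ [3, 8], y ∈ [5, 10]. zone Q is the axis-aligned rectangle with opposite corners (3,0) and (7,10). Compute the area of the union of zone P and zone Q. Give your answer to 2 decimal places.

By inclusion–exclusion:
Individual areas: |zone P| = 25, |zone Q| = 40.
|zone P∩zone Q|: x∈[3,7], y∈[5,10] → 4·5 = 20.
|zone P ∪ zone Q| = 65 − 20 = 45.00.

45.00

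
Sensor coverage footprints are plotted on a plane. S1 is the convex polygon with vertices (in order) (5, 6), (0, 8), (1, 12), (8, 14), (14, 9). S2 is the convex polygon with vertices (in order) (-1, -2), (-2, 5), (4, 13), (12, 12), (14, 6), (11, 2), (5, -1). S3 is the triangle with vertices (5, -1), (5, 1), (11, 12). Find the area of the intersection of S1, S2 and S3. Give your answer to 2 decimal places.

0.96

The intersection is the polygon with vertices (10.833,11.639), (8.818,7.273), (8.333,7.111), (10.812,11.656).
By the shoelace formula its area is 0.96.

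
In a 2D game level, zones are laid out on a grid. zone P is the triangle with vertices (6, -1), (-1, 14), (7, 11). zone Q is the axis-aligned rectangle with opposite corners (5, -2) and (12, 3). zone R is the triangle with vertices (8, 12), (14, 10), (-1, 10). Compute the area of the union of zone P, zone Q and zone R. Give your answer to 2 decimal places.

89.69

By inclusion–exclusion:
Individual areas: |zone P| = 49.5, |zone Q| = 35, |zone R| = 15.
|zone P∩zone Q| = 3.5952.
|zone P∩zone R| = 6.2122.
|zone Q∩zone R| = 0.
|zone P∩zone Q∩zone R| = 0.
|zone P ∪ zone Q ∪ zone R| = 99.5 − 9.8074 + 0 = 89.69.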